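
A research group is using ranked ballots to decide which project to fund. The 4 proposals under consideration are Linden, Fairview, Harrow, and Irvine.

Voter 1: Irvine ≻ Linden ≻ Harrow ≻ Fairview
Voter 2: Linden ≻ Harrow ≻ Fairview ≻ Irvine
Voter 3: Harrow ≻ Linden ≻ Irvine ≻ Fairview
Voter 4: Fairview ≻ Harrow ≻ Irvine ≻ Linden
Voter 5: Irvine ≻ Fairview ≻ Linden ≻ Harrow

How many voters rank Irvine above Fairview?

3

Ballots ranking Irvine above Fairview: 3.
Ballots ranking Fairview above Irvine: 2.
So 3 of 5 voters prefer Irvine to Fairview.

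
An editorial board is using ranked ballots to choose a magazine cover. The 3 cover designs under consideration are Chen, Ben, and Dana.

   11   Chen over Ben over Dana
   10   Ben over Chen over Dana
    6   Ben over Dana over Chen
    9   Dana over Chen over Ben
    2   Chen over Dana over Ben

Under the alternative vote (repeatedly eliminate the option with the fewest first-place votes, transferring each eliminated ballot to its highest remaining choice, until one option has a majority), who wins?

Chen

Round 1: Ben 16, Chen 13, Dana 9. Dana has the fewest and is eliminated.
Round 2: Chen 22, Ben 16. Chen has a majority.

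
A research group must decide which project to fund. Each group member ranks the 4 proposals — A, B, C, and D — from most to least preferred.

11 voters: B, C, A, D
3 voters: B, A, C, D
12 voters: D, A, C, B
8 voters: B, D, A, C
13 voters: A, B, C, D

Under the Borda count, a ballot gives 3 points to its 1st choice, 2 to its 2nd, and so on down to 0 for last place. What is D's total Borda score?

Borda scores:
  A: 11·1 + 3·2 + 12·2 + 8·1 + 13·3 = 88
  B: 11·3 + 3·3 + 12·0 + 8·3 + 13·2 = 92
  C: 11·2 + 3·1 + 12·1 + 8·0 + 13·1 = 50
  D: 11·0 + 3·0 + 12·3 + 8·2 + 13·0 = 52

52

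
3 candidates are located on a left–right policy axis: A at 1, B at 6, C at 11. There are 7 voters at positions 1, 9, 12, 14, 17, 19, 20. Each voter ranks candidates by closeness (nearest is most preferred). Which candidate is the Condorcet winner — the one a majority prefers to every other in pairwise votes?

With single-peaked preferences on a line, the Condorcet winner is the candidate closest to the median voter.
The median voter (position 14) is closest to C at 11.
Check: C vs B — voters closer to C: 6 of 7.

C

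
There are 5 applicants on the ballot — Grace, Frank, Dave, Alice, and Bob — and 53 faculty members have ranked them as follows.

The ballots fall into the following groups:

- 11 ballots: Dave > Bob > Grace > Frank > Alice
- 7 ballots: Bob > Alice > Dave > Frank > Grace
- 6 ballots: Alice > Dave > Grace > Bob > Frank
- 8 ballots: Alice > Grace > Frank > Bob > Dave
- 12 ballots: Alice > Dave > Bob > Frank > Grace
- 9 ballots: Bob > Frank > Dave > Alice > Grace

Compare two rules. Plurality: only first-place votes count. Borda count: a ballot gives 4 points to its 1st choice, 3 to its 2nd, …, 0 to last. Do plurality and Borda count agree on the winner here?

Plurality first-place counts: Grace 0, Frank 0, Dave 11, Alice 26, Bob 16 → Alice.
Borda totals: Grace 58, Frank 73, Dave 130, Alice 134, Bob 135 → Bob.
The two rules disagree: plurality picks Alice, Borda picks Bob.

No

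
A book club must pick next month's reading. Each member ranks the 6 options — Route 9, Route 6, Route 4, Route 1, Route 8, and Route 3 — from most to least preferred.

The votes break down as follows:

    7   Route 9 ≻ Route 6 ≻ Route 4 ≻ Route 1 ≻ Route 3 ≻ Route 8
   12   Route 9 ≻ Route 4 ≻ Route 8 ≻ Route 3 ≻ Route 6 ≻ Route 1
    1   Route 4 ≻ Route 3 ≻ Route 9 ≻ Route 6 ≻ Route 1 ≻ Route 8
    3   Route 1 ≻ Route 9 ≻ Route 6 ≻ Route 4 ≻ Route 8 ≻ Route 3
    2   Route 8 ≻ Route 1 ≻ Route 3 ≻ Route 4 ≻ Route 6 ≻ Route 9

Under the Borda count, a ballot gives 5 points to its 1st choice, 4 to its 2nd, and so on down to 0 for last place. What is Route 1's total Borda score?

Borda scores:
  Route 9: 7·5 + 12·5 + 3 + 3·4 + 2·0 = 110
  Route 6: 7·4 + 12·1 + 2 + 3·3 + 2·1 = 53
  Route 4: 7·3 + 12·4 + 5 + 3·2 + 2·2 = 84
  Route 1: 7·2 + 12·0 + 1 + 3·5 + 2·4 = 38
  Route 8: 7·0 + 12·3 + 0 + 3·1 + 2·5 = 49
  Route 3: 7·1 + 12·2 + 4 + 3·0 + 2·3 = 41

38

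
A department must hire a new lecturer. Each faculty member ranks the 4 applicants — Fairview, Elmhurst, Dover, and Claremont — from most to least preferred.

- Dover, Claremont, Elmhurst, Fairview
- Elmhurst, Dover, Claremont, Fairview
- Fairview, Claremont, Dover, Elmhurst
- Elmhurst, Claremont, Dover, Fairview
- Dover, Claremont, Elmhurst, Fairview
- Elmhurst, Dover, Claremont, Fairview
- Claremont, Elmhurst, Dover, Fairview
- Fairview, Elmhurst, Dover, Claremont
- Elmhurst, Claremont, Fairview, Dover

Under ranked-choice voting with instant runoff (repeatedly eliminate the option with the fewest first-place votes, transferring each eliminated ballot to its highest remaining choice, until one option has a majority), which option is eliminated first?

Claremont

Round 1: Elmhurst 4, Fairview 2, Dover 2, Claremont 1. Claremont has the fewest and is eliminated.
Round 2: Elmhurst 5, Fairview 2, Dover 2. Elmhurst has a majority.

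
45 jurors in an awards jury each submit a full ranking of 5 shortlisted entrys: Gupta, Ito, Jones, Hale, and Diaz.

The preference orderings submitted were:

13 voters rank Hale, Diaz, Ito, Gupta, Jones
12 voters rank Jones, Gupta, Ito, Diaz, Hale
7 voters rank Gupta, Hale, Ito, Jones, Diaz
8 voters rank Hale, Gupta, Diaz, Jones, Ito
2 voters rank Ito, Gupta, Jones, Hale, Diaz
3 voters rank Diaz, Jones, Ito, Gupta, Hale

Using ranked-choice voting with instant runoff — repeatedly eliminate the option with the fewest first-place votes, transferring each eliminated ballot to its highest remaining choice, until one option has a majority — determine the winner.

Round 1: Hale 21, Jones 12, Gupta 7, Diaz 3, Ito 2. Ito has the fewest and is eliminated.
Round 2: Hale 21, Jones 12, Gupta 9, Diaz 3. Diaz has the fewest and is eliminated.
Round 3: Hale 21, Jones 15, Gupta 9. Gupta has the fewest and is eliminated.
Round 4: Hale 28, Jones 17. Hale has a majority.

Hale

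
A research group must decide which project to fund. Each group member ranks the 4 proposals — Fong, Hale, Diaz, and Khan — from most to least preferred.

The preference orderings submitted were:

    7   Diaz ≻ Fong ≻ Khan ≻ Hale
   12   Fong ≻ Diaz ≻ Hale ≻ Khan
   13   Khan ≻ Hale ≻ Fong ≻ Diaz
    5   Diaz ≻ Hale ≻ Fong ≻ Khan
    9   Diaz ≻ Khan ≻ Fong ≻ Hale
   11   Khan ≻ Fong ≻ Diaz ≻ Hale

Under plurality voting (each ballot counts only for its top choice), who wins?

Khan

First-place vote totals:
  Fong: 12
  Hale: 0
  Diaz: 21
  Khan: 24
Khan has the most first-place votes.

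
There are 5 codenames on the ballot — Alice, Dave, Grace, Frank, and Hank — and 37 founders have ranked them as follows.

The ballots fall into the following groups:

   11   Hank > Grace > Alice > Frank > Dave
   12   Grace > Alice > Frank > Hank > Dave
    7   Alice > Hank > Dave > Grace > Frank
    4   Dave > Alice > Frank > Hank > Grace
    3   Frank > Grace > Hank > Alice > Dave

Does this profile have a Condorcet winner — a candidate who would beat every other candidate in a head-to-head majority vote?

Head-to-head results (37 voters total):
Alice vs Dave: Alice wins 33–4.
Alice vs Grace: Grace wins 26–11.
Alice vs Frank: Alice wins 34–3.
Alice vs Hank: Alice wins 23–14.
Dave vs Grace: Grace wins 26–11.
Dave vs Frank: Frank wins 26–11.
Dave vs Hank: Hank wins 33–4.
Grace vs Frank: Grace wins 30–7.
Grace vs Hank: Hank wins 22–15.
Frank vs Hank: Frank wins 19–18.
No candidate beats all others: Alice beats Hank beats Grace beats Alice, a majority cycle.

No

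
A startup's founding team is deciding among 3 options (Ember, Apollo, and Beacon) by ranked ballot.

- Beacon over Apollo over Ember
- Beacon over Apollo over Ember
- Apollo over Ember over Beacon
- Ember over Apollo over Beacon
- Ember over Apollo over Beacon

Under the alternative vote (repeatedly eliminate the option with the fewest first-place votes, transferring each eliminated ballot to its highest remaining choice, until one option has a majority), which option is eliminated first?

Round 1: Ember 2, Beacon 2, Apollo 1. Apollo has the fewest and is eliminated.
Round 2: Ember 3, Beacon 2. Ember has a majority.

Apollo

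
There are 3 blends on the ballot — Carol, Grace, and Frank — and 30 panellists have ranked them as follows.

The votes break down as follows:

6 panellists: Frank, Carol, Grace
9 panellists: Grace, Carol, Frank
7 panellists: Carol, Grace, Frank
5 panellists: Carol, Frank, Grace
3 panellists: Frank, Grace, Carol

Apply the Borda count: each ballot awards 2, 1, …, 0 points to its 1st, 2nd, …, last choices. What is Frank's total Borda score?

23

Borda scores:
  Carol: 6·1 + 9·1 + 7·2 + 5·2 + 3·0 = 39
  Grace: 6·0 + 9·2 + 7·1 + 5·0 + 3·1 = 28
  Frank: 6·2 + 9·0 + 7·0 + 5·1 + 3·2 = 23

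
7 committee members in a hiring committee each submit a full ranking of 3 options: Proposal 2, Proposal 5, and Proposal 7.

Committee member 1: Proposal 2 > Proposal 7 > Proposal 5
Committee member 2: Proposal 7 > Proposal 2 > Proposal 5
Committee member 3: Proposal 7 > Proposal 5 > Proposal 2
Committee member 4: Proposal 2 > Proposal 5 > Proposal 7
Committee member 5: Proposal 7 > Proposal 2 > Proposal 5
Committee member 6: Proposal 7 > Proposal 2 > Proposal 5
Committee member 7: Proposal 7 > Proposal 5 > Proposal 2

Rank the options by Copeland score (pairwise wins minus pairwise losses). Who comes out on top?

Pairwise results:
  Proposal 2 vs Proposal 5: Proposal 2 wins 5–2.
  Proposal 2 vs Proposal 7: Proposal 7 wins 5–2.
  Proposal 5 vs Proposal 7: Proposal 7 wins 6–1.
Copeland scores (wins − losses):
  Proposal 2: 1 − 1 = 0
  Proposal 5: 0 − 2 = -2
  Proposal 7: 2 − 0 = 2
Proposal 7 has the best Copeland score.

Proposal 7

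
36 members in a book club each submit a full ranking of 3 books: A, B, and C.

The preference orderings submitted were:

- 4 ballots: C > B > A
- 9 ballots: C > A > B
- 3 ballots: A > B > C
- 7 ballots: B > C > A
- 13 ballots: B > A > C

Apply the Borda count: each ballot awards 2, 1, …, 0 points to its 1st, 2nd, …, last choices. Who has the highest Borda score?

B

Borda scores:
  A: 4·0 + 9·1 + 3·2 + 7·0 + 13·1 = 28
  B: 4·1 + 9·0 + 3·1 + 7·2 + 13·2 = 47
  C: 4·2 + 9·2 + 3·0 + 7·1 + 13·0 = 33
B has the highest total.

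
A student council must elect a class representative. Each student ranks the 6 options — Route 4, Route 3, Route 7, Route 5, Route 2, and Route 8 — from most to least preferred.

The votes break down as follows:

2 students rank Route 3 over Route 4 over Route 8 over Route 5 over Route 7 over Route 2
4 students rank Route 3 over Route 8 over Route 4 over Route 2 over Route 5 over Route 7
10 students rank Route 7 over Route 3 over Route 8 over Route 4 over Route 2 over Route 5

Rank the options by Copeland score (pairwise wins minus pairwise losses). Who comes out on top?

Pairwise results:
  Route 4 vs Route 3: Route 3 wins 16–0.
  Route 4 vs Route 7: Route 7 wins 10–6.
  Route 4 vs Route 5: Route 4 wins 16–0.
  Route 4 vs Route 2: Route 4 wins 16–0.
  Route 4 vs Route 8: Route 8 wins 14–2.
  Route 3 vs Route 7: Route 7 wins 10–6.
  Route 3 vs Route 5: Route 3 wins 16–0.
  Route 3 vs Route 2: Route 3 wins 16–0.
  Route 3 vs Route 8: Route 3 wins 16–0.
  Route 7 vs Route 5: Route 7 wins 10–6.
  Route 7 vs Route 2: Route 7 wins 12–4.
  Route 7 vs Route 8: Route 7 wins 10–6.
  Route 5 vs Route 2: Route 2 wins 14–2.
  Route 5 vs Route 8: Route 8 wins 16–0.
  Route 2 vs Route 8: Route 8 wins 16–0.
Copeland scores (wins − losses):
  Route 4: 2 − 3 = -1
  Route 3: 4 − 1 = 3
  Route 7: 5 − 0 = 5
  Route 5: 0 − 5 = -5
  Route 2: 1 − 4 = -3
  Route 8: 3 − 2 = 1
Route 7 has the best Copeland score.

Route 7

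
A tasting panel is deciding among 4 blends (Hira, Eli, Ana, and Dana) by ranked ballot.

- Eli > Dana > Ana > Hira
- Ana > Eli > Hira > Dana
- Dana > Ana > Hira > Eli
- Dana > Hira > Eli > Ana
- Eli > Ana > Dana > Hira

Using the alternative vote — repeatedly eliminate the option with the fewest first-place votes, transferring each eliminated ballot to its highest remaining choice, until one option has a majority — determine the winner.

Round 1: Eli 2, Dana 2, Ana 1, Hira 0. Hira has the fewest and is eliminated.
Round 2: Eli 2, Dana 2, Ana 1. Ana has the fewest and is eliminated.
Round 3: Eli 3, Dana 2. Eli has a majority.

Eli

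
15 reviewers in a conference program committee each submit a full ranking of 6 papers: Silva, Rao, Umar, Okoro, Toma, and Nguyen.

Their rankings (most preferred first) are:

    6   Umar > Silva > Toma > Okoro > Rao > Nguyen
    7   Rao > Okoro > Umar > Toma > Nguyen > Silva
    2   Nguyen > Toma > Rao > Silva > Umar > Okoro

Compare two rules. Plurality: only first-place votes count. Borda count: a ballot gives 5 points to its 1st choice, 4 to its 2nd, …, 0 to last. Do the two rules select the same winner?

Plurality first-place counts: Silva 0, Rao 7, Umar 6, Okoro 0, Toma 0, Nguyen 2 → Rao.
Borda totals: Silva 28, Rao 47, Umar 53, Okoro 40, Toma 40, Nguyen 17 → Umar.
The two rules disagree: plurality picks Rao, Borda picks Umar.

No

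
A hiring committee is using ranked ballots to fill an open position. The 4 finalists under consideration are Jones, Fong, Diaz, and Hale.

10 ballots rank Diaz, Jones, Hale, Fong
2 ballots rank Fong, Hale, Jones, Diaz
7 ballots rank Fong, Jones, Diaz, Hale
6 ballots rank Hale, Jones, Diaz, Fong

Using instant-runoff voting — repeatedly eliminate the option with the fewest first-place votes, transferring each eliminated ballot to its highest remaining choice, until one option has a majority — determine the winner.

Round 1: Diaz 10, Fong 9, Hale 6, Jones 0. Jones has the fewest and is eliminated.
Round 2: Diaz 10, Fong 9, Hale 6. Hale has the fewest and is eliminated.
Round 3: Diaz 16, Fong 9. Diaz has a majority.

Diaz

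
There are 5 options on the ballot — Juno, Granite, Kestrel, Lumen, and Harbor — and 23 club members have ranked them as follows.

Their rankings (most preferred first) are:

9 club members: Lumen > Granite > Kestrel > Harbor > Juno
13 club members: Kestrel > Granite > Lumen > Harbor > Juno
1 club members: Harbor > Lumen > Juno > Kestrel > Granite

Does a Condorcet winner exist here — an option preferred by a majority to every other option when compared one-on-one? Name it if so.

Kestrel

Head-to-head results (23 voters total):
Juno vs Granite: Granite wins 22–1.
Juno vs Kestrel: Kestrel wins 22–1.
Juno vs Lumen: Lumen wins 23–0.
Juno vs Harbor: Harbor wins 23–0.
Granite vs Kestrel: Kestrel wins 14–9.
Granite vs Lumen: Granite wins 13–10.
Granite vs Harbor: Granite wins 22–1.
Kestrel vs Lumen: Kestrel wins 13–10.
Kestrel vs Harbor: Kestrel wins 22–1.
Lumen vs Harbor: Lumen wins 22–1.
Kestrel beats each rival — Juno (22–1), Granite (14–9), Lumen (13–10), Harbor (22–1) — so Kestrel is the Condorcet winner.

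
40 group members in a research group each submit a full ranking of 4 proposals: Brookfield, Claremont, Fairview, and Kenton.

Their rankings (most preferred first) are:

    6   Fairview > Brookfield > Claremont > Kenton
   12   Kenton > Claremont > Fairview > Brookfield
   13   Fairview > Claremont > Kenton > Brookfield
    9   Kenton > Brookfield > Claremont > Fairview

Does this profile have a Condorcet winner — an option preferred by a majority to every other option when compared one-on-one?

Head-to-head results (40 voters total):
Brookfield vs Claremont: Claremont wins 25–15.
Brookfield vs Fairview: Fairview wins 31–9.
Brookfield vs Kenton: Kenton wins 34–6.
Claremont vs Fairview: Claremont wins 21–19.
Claremont vs Kenton: Kenton wins 21–19.
Fairview vs Kenton: Kenton wins 21–19.
Kenton beats each rival — Brookfield (34–6), Claremont (21–19), Fairview (21–19) — so Kenton is the Condorcet winner.

Yes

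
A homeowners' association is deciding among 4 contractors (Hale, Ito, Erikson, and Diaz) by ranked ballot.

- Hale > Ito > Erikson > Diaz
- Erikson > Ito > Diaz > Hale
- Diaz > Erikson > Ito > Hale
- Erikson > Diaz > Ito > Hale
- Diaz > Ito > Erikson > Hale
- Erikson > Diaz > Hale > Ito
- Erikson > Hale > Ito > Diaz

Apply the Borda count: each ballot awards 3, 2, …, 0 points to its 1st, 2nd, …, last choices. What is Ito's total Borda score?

9

Borda scores:
  Hale: 3 + 0 + 0 + 0 + 0 + 1 + 2 = 6
  Ito: 2 + 2 + 1 + 1 + 2 + 0 + 1 = 9
  Erikson: 1 + 3 + 2 + 3 + 1 + 3 + 3 = 16
  Diaz: 0 + 1 + 3 + 2 + 3 + 2 + 0 = 11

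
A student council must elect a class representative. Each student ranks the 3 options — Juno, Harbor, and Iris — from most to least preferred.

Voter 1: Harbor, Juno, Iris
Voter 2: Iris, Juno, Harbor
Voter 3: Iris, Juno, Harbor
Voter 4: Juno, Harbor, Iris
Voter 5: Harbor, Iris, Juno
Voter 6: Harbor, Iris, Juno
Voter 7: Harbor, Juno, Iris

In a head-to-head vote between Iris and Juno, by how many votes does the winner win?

1

Ballots ranking Iris above Juno: 4.
Ballots ranking Juno above Iris: 3.
Iris wins 4–3, a margin of 1.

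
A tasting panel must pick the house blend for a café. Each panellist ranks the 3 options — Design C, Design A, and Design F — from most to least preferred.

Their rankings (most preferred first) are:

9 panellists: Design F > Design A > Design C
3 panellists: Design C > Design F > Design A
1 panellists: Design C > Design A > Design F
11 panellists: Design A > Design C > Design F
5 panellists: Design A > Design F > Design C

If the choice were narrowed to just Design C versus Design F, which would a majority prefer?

Ballots ranking Design C above Design F: 3+1+11 = 15.
Ballots ranking Design F above Design C: 9+5 = 14.
Design C wins the head-to-head, 15–14.

Design C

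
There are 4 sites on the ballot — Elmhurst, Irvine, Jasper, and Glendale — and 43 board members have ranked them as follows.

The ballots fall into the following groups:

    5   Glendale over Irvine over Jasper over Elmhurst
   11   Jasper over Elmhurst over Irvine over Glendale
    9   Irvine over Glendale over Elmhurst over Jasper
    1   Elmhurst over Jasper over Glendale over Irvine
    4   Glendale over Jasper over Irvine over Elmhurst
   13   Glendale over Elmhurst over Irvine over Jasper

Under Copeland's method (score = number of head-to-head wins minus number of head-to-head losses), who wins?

Pairwise results:
  Elmhurst vs Irvine: Elmhurst wins 25–18.
  Elmhurst vs Jasper: Elmhurst wins 23–20.
  Elmhurst vs Glendale: Glendale wins 31–12.
  Irvine vs Jasper: Irvine wins 27–16.
  Irvine vs Glendale: Glendale wins 23–20.
  Jasper vs Glendale: Glendale wins 31–12.
Copeland scores (wins − losses):
  Elmhurst: 2 − 1 = 1
  Irvine: 1 − 2 = -1
  Jasper: 0 − 3 = -3
  Glendale: 3 − 0 = 3
Glendale has the best Copeland score.

Glendale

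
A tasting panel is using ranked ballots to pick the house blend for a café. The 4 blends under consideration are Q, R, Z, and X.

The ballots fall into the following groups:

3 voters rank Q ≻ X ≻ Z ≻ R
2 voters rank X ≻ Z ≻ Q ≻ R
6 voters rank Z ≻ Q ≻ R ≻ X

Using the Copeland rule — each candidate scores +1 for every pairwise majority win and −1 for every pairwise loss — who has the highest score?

Pairwise results:
  Q vs R: Q wins 11–0.
  Q vs Z: Z wins 8–3.
  Q vs X: Q wins 9–2.
  R vs Z: Z wins 11–0.
  R vs X: R wins 6–5.
  Z vs X: Z wins 6–5.
Copeland scores (wins − losses):
  Q: 2 − 1 = 1
  R: 1 − 2 = -1
  Z: 3 − 0 = 3
  X: 0 − 3 = -3
Z has the best Copeland score.

Z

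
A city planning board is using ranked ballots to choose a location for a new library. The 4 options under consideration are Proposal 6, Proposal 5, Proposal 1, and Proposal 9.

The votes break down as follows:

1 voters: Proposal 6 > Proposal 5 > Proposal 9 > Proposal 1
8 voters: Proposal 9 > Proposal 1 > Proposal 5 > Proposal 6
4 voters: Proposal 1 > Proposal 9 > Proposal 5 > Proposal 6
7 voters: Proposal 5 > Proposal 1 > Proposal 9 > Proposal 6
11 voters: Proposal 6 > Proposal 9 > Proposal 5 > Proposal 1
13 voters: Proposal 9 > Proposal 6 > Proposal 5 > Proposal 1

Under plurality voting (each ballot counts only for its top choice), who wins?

Proposal 9

First-place vote totals:
  Proposal 6: 12
  Proposal 5: 7
  Proposal 1: 4
  Proposal 9: 21
Proposal 9 has the most first-place votes.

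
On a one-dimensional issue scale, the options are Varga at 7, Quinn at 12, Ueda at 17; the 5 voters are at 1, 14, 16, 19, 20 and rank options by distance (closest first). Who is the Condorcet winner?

With single-peaked preferences on a line, the Condorcet winner is the candidate closest to the median voter.
The median voter (position 16) is closest to Ueda at 17.
Check: Ueda vs Quinn — voters closer to Ueda: 3 of 5.

Ueda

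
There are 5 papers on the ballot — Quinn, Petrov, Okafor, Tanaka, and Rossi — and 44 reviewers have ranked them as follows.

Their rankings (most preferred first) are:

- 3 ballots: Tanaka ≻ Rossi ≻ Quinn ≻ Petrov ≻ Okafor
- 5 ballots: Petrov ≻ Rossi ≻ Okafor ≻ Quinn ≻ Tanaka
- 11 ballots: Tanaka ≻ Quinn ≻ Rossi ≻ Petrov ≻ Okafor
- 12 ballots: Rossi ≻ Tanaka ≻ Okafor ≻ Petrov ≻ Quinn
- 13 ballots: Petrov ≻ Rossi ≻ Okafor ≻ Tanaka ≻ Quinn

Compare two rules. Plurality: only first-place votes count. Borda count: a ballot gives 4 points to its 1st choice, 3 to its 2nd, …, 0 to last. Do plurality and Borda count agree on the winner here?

No

Plurality first-place counts: Quinn 0, Petrov 18, Okafor 0, Tanaka 14, Rossi 12 → Petrov.
Borda totals: Quinn 44, Petrov 98, Okafor 60, Tanaka 105, Rossi 133 → Rossi.
The two rules disagree: plurality picks Petrov, Borda picks Rossi.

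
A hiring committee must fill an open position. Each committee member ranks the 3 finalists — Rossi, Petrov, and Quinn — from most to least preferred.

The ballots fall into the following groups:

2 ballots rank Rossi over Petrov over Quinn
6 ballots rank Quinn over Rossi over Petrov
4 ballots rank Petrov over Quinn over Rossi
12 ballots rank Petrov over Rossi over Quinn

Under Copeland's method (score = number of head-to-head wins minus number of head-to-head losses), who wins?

Petrov

Pairwise results:
  Rossi vs Petrov: Petrov wins 16–8.
  Rossi vs Quinn: Rossi wins 14–10.
  Petrov vs Quinn: Petrov wins 18–6.
Copeland scores (wins − losses):
  Rossi: 1 − 1 = 0
  Petrov: 2 − 0 = 2
  Quinn: 0 − 2 = -2
Petrov has the best Copeland score.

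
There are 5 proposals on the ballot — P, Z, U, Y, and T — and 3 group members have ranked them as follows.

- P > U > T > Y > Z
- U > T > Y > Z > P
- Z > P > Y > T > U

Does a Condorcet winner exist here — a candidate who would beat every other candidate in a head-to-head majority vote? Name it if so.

Head-to-head results (3 voters total):
P vs Z: Z wins 2–1.
P vs U: P wins 2–1.
P vs Y: P wins 2–1.
P vs T: P wins 2–1.
Z vs U: U wins 2–1.
Z vs Y: Y wins 2–1.
Z vs T: T wins 2–1.
U vs Y: U wins 2–1.
U vs T: U wins 2–1.
Y vs T: T wins 2–1.
No candidate beats all others: P beats U beats Z beats P, a majority cycle.

There is no Condorcet winner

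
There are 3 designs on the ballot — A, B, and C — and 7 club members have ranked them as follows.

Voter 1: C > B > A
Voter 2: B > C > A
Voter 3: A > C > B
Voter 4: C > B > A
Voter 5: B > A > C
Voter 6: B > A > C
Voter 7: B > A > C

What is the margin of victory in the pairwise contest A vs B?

Ballots ranking A above B: 1.
Ballots ranking B above A: 6.
B wins 6–1, a margin of 5.

5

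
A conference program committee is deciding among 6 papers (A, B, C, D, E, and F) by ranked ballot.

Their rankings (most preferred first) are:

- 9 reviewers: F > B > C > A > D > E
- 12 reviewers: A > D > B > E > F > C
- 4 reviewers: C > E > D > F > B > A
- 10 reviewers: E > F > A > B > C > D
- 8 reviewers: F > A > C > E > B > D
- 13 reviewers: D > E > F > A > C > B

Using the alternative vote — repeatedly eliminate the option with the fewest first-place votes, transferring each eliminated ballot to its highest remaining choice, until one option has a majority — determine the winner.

D

Round 1: F 17, D 13, A 12, E 10, C 4, B 0. B has the fewest and is eliminated.
Round 2: F 17, D 13, A 12, E 10, C 4. C has the fewest and is eliminated.
Round 3: F 17, E 14, D 13, A 12. A has the fewest and is eliminated.
Round 4: D 25, F 17, E 14. E has the fewest and is eliminated.
Round 5: D 29, F 27. D has a majority.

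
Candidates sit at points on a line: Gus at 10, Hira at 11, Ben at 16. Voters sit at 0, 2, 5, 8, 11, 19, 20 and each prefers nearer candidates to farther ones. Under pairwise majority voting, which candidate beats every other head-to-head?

Gus

With single-peaked preferences on a line, the Condorcet winner is the candidate closest to the median voter.
The median voter (position 8) is closest to Gus at 10.
Check: Gus vs Ben — voters closer to Gus: 5 of 7.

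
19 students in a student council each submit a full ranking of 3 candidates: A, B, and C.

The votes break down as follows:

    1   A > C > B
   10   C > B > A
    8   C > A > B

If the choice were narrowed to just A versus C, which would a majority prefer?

Ballots ranking A above C: 1.
Ballots ranking C above A: 10+8 = 18.
C wins the head-to-head, 18–1.

C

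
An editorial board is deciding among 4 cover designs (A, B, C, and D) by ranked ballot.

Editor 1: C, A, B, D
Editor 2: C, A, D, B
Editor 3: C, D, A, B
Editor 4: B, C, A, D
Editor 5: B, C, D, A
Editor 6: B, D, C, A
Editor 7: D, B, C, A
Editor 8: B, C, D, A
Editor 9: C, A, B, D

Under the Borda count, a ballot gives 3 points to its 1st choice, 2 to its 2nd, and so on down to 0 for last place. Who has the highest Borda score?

C

Borda scores:
  A: 2 + 2 + 1 + 1 + 0 + 0 + 0 + 0 + 2 = 8
  B: 1 + 0 + 0 + 3 + 3 + 3 + 2 + 3 + 1 = 16
  C: 3 + 3 + 3 + 2 + 2 + 1 + 1 + 2 + 3 = 20
  D: 0 + 1 + 2 + 0 + 1 + 2 + 3 + 1 + 0 = 10
C has the highest total.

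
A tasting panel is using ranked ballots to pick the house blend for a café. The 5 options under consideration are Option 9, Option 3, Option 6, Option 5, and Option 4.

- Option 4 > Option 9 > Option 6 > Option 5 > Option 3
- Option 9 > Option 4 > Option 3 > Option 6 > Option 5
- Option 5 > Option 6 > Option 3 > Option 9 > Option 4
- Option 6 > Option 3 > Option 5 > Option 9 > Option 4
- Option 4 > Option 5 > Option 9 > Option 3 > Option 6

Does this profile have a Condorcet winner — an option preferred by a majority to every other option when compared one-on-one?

No

Head-to-head results (5 voters total):
Option 9 vs Option 3: Option 9 wins 3–2.
Option 9 vs Option 6: Option 9 wins 3–2.
Option 9 vs Option 5: Option 5 wins 3–2.
Option 9 vs Option 4: Option 9 wins 3–2.
Option 3 vs Option 6: Option 6 wins 3–2.
Option 3 vs Option 5: Option 5 wins 3–2.
Option 3 vs Option 4: Option 4 wins 3–2.
Option 6 vs Option 5: Option 6 wins 3–2.
Option 6 vs Option 4: Option 4 wins 3–2.
Option 5 vs Option 4: Option 4 wins 3–2.
No candidate beats all others: Option 9 beats Option 6 beats Option 5 beats Option 9, a majority cycle.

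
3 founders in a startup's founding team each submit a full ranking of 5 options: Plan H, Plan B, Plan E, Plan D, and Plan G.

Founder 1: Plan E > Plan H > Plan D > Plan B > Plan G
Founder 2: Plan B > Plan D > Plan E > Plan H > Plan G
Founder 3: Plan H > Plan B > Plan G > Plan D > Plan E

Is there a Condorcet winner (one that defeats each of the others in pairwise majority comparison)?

Head-to-head results (3 voters total):
Plan H vs Plan B: Plan H wins 2–1.
Plan H vs Plan E: Plan E wins 2–1.
Plan H vs Plan D: Plan H wins 2–1.
Plan H vs Plan G: Plan H wins 3–0.
Plan B vs Plan E: Plan B wins 2–1.
Plan B vs Plan D: Plan B wins 2–1.
Plan B vs Plan G: Plan B wins 3–0.
Plan E vs Plan D: Plan D wins 2–1.
Plan E vs Plan G: Plan E wins 2–1.
Plan D vs Plan G: Plan D wins 2–1.
No candidate beats all others: Plan H beats Plan B beats Plan E beats Plan H, a majority cycle.

No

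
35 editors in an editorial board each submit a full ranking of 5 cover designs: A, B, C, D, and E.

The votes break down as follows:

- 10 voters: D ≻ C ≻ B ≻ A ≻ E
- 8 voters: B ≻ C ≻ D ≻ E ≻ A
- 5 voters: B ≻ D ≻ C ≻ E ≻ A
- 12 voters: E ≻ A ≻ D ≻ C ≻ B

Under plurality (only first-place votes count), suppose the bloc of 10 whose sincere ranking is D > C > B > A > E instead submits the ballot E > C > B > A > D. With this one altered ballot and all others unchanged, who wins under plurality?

E

First-place totals with the altered ballot: A 0, B 13, C 0, D 0, E 22.
The switch changes the winner from B to E.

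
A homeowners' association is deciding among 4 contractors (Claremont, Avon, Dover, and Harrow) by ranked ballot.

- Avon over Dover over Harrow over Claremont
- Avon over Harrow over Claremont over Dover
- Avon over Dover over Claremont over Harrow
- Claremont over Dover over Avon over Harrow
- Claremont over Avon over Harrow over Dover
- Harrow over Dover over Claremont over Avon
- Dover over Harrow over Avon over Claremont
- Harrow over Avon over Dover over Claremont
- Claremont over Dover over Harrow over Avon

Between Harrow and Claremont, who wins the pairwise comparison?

Ballots ranking Harrow above Claremont: 5.
Ballots ranking Claremont above Harrow: 4.
Harrow wins the head-to-head, 5–4.

Harrow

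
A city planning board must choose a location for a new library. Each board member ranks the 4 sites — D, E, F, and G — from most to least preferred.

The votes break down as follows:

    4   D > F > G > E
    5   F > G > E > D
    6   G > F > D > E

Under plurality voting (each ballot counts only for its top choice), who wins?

First-place vote totals:
  D: 4
  E: 0
  F: 5
  G: 6
G has the most first-place votes.

G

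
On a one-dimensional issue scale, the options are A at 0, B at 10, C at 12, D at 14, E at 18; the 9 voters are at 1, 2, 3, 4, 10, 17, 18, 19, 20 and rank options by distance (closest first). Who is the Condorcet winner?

With single-peaked preferences on a line, the Condorcet winner is the candidate closest to the median voter.
The median voter (position 10) is closest to B at 10.
Check: B vs D — voters closer to B: 5 of 9.

B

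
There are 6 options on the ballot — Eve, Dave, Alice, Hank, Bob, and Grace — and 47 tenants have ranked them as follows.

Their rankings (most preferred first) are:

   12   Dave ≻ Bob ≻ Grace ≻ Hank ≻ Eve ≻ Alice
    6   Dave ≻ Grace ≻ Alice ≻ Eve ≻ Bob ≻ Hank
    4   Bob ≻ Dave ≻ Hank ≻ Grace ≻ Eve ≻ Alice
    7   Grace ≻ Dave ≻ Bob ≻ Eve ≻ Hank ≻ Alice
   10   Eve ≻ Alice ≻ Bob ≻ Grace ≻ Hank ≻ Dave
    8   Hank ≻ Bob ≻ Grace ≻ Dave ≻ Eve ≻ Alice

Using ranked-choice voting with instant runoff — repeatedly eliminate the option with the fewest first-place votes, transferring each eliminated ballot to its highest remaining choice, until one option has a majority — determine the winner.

Round 1: Dave 18, Eve 10, Hank 8, Grace 7, Bob 4, Alice 0. Alice has the fewest and is eliminated.
Round 2: Dave 18, Eve 10, Hank 8, Grace 7, Bob 4. Bob has the fewest and is eliminated.
Round 3: Dave 22, Eve 10, Hank 8, Grace 7. Grace has the fewest and is eliminated.
Round 4: Dave 29, Eve 10, Hank 8. Dave has a majority.

Dave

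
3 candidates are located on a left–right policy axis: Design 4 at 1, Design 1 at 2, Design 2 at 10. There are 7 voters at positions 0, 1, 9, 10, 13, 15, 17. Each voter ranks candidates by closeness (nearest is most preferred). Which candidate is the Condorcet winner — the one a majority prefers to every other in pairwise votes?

With single-peaked preferences on a line, the Condorcet winner is the candidate closest to the median voter.
The median voter (position 10) is closest to Design 2 at 10.
Check: Design 2 vs Design 1 — voters closer to Design 2: 5 of 7.

Design 2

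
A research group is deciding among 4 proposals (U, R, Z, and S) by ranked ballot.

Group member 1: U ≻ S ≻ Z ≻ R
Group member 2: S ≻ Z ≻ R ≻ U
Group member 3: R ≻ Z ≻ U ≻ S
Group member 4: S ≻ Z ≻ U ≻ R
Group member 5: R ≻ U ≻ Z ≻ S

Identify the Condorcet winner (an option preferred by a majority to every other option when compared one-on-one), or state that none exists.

Head-to-head results (5 voters total):
U vs R: R wins 3–2.
U vs Z: Z wins 3–2.
U vs S: U wins 3–2.
R vs Z: Z wins 3–2.
R vs S: S wins 3–2.
Z vs S: S wins 3–2.
No candidate beats all others: U beats S beats R beats U, a majority cycle.

None — there is no Condorcet winner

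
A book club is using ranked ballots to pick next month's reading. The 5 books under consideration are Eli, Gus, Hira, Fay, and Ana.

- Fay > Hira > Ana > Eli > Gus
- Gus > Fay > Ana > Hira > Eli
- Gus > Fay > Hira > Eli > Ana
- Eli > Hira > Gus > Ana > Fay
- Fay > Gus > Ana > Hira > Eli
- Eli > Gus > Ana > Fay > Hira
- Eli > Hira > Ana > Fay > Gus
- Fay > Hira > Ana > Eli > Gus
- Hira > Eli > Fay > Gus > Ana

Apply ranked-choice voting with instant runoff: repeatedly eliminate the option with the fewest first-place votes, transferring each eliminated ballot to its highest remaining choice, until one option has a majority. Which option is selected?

Round 1: Eli 3, Fay 3, Gus 2, Hira 1, Ana 0. Ana has the fewest and is eliminated.
Round 2: Eli 3, Fay 3, Gus 2, Hira 1. Hira has the fewest and is eliminated.
Round 3: Eli 4, Fay 3, Gus 2. Gus has the fewest and is eliminated.
Round 4: Fay 5, Eli 4. Fay has a majority.

Fay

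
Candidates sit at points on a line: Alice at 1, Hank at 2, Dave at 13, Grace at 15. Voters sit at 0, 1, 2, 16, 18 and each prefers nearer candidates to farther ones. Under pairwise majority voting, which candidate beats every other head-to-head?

Hank

With single-peaked preferences on a line, the Condorcet winner is the candidate closest to the median voter.
The median voter (position 2) is closest to Hank at 2.
Check: Hank vs Dave — voters closer to Hank: 3 of 5.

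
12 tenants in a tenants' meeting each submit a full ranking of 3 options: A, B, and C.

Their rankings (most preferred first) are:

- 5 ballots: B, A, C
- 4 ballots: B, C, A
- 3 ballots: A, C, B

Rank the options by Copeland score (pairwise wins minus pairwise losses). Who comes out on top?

Pairwise results:
  A vs B: B wins 9–3.
  A vs C: A wins 8–4.
  B vs C: B wins 9–3.
Copeland scores (wins − losses):
  A: 1 − 1 = 0
  B: 2 − 0 = 2
  C: 0 − 2 = -2
B has the best Copeland score.

B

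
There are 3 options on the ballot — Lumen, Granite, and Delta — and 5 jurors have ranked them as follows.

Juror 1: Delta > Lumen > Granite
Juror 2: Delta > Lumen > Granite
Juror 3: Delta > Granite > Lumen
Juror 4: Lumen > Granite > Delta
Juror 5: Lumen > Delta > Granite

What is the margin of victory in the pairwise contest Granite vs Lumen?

3

Ballots ranking Granite above Lumen: 1.
Ballots ranking Lumen above Granite: 4.
Lumen wins 4–1, a margin of 3.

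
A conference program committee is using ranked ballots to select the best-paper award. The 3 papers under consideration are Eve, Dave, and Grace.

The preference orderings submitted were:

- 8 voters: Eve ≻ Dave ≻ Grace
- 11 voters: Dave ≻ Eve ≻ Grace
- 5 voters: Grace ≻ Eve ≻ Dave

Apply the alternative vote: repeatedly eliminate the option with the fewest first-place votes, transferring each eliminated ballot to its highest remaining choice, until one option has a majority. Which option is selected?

Eve

Round 1: Dave 11, Eve 8, Grace 5. Grace has the fewest and is eliminated.
Round 2: Eve 13, Dave 11. Eve has a majority.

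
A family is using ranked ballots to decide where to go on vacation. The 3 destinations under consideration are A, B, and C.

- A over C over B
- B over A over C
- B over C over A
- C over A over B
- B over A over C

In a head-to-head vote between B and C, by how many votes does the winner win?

Ballots ranking B above C: 3.
Ballots ranking C above B: 2.
B wins 3–2, a margin of 1.

1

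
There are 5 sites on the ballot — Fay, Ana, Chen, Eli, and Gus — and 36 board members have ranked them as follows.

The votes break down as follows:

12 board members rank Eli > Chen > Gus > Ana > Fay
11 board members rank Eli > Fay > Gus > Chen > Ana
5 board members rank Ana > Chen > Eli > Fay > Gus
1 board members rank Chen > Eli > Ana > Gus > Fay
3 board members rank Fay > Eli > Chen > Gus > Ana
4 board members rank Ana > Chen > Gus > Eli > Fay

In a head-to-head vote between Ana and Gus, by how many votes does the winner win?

Ballots ranking Ana above Gus: 5+1+4 = 10.
Ballots ranking Gus above Ana: 12+11+3 = 26.
Gus wins 26–10, a margin of 16.

16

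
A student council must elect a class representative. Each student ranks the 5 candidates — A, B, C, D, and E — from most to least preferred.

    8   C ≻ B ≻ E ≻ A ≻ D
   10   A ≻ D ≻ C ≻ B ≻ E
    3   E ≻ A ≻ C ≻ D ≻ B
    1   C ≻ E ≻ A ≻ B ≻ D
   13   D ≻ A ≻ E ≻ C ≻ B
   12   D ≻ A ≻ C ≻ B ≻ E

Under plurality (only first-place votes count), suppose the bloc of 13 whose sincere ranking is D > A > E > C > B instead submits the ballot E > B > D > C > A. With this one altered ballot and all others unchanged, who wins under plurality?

First-place totals with the altered ballot: A 10, B 0, C 9, D 12, E 16.
The switch changes the winner from D to E.

E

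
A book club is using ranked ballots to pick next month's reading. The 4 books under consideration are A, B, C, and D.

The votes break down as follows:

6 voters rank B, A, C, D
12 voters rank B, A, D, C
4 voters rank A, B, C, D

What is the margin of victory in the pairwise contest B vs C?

22

Ballots ranking B above C: 6+12+4 = 22.
Ballots ranking C above B: 0.
B wins 22–0, a margin of 22.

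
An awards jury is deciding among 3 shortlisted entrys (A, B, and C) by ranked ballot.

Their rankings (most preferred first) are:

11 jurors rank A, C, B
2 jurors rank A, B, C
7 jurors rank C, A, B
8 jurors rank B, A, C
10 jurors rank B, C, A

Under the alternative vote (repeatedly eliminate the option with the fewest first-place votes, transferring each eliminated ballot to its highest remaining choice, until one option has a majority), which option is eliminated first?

C

Round 1: B 18, A 13, C 7. C has the fewest and is eliminated.
Round 2: A 20, B 18. A has a majority.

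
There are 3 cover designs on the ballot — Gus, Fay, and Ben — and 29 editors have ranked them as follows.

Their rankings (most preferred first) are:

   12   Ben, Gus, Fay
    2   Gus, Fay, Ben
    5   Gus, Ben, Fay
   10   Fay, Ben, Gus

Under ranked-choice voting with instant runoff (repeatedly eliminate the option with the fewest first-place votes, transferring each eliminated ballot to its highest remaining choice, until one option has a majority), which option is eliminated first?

Round 1: Ben 12, Fay 10, Gus 7. Gus has the fewest and is eliminated.
Round 2: Ben 17, Fay 12. Ben has a majority.

Gus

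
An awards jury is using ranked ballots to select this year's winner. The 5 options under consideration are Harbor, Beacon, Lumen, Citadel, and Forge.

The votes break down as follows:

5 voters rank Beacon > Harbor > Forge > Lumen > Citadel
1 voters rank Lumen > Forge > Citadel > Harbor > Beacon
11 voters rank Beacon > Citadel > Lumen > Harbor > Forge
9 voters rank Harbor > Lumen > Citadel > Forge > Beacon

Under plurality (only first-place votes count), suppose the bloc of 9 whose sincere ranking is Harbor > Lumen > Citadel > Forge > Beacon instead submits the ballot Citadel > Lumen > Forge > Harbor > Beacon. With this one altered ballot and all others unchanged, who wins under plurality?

First-place totals with the altered ballot: Harbor 0, Beacon 16, Lumen 1, Citadel 9, Forge 0.
The winner is unchanged: still Beacon.

Beacon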